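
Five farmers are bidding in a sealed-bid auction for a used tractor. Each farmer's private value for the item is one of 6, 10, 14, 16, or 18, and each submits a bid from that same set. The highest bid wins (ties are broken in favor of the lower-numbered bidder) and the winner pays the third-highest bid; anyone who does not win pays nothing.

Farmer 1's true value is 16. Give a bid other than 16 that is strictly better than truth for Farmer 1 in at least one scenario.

18

Suppose Farmer 2 bids 6, Farmer 3 bids 6, Farmer 4 bids 6 and Farmer 5 bids 18.
Bid 16: loses, pays 0, utility 0.
Bid 18: wins, pays 6, utility 16 - 6 = 10.
So bidding 18 beats truth here (10 > 0).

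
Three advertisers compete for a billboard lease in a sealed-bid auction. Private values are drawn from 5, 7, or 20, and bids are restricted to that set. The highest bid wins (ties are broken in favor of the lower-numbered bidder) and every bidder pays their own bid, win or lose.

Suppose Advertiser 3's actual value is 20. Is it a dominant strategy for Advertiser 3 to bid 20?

Consider the case where Advertiser 1 bids 5 and Advertiser 2 bids 5.
Truthful bid 20: wins, pays 20, utility 20 - 20 = 0.
Bid 7 instead: wins, pays 7, utility 20 - 7 = 13.
Since 13 > 0, bidding 7 is strictly better here, so truthful bidding is not dominant.

No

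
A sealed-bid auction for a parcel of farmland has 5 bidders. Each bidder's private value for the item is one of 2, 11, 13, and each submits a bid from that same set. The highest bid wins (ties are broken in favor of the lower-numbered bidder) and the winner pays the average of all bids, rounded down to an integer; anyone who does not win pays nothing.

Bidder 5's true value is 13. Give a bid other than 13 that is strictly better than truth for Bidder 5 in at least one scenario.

Suppose Bidder 1 bids 2, Bidder 2 bids 2, Bidder 3 bids 2 and Bidder 4 bids 2.
Bid 13: wins, pays 4, utility 13 - 4 = 9.
Bid 11: wins, pays 3, utility 13 - 3 = 10.
So bidding 11 beats truth here (10 > 9).

11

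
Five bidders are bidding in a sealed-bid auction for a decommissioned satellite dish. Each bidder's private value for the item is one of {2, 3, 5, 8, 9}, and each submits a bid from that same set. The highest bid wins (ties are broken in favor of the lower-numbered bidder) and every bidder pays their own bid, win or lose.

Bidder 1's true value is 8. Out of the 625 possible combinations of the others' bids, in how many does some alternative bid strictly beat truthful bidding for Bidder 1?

Others bid (2, 2, 2, 2): truth gives 0; bid 2 gives 6 > 0. Violating.
Others bid (2, 2, 2, 3): truth gives 0; bid 3 gives 5 > 0. Violating.
Others bid (2, 2, 2, 5): truth gives 0; bid 5 gives 3 > 0. Violating.
Others bid (2, 2, 2, 9): truth gives -8; bid 9 gives -1 > -8. Violating.
Others bid (2, 2, 2, 8): truth gives 0; no alternative beats it.
Others bid (2, 2, 3, 8): truth gives 0; no alternative beats it.
(Checking all 625 profiles: 450 have a profitable deviation, 175 do not.)

450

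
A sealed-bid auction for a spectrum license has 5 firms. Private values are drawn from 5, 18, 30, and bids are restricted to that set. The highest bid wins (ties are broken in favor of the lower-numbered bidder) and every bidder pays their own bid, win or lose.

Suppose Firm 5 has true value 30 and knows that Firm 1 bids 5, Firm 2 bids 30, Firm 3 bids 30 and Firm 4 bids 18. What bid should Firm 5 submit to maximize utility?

Bid 5: loses but pays 5, utility -5.
Bid 18: loses but pays 18, utility -18.
Bid 30: loses but pays 30, utility -30.
The best choice is 5 with utility -5.

5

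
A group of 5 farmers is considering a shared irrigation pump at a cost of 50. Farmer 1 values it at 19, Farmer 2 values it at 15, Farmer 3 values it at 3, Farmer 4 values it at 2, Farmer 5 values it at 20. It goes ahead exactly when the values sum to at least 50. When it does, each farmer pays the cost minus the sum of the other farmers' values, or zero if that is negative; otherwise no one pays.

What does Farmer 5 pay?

11

Total value 59 ≥ cost 50, so the project is built.
The other farmers' values sum to 39.
Cost minus that sum is 50 - 39 = 11.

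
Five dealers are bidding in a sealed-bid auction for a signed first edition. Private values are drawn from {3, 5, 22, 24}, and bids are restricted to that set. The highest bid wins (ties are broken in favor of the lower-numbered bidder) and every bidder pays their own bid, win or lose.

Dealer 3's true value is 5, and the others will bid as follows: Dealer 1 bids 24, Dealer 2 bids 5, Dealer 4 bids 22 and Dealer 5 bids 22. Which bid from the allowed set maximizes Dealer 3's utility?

3

Bid 3: loses but pays 3, utility -3.
Bid 5: loses but pays 5, utility -5.
Bid 22: loses but pays 22, utility -22.
Bid 24: loses but pays 24, utility -24.
The best choice is 3 with utility -3.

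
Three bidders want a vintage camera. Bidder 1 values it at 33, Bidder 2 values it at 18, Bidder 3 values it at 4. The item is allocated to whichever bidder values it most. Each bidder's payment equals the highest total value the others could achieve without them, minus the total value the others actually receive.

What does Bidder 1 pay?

Bidder 1 has the highest value and receives the item.
Without Bidder 1, the item would go to the next-highest value, 18, so the others could achieve 18.
With Bidder 1 present and winning, the others receive nothing, so their total is 0.
Payment = 18 - 0 = 18.

18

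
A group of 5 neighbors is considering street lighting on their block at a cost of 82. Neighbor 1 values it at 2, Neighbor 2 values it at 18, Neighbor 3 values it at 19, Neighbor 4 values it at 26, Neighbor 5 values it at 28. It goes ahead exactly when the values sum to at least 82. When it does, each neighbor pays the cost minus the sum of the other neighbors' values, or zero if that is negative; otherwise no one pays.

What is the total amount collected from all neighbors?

Total value 93 ≥ cost 82, so it is built.
Neighbor 1: others sum to 91; max(0, 82 - 91) = 0.
Neighbor 2: others sum to 75; max(0, 82 - 75) = 7.
Neighbor 3: others sum to 74; max(0, 82 - 74) = 8.
Neighbor 4: others sum to 67; max(0, 82 - 67) = 15.
Neighbor 5: others sum to 65; max(0, 82 - 65) = 17.
Total collected = 0 + 7 + 8 + 15 + 17 = 47.

47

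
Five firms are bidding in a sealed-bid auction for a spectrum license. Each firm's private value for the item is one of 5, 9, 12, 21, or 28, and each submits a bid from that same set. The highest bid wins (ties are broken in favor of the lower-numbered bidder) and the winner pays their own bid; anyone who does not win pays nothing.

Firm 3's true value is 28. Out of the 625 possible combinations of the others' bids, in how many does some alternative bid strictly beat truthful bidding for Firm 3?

Others bid (5, 5, 5, 5): truth gives 0; bid 9 gives 19 > 0. Violating.
Others bid (5, 5, 5, 9): truth gives 0; bid 9 gives 19 > 0. Violating.
Others bid (5, 5, 5, 12): truth gives 0; bid 12 gives 16 > 0. Violating.
Others bid (5, 5, 5, 21): truth gives 0; bid 21 gives 7 > 0. Violating.
Others bid (5, 5, 5, 28): truth gives 0; no alternative beats it.
Others bid (5, 5, 9, 28): truth gives 0; no alternative beats it.
(Checking all 625 profiles: 144 have a profitable deviation, 481 do not.)

144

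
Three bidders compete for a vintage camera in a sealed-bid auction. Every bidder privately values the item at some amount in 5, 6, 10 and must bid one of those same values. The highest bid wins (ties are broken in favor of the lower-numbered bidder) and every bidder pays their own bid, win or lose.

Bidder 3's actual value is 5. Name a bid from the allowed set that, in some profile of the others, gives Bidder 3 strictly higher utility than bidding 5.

Suppose Bidder 1 bids 5 and Bidder 2 bids 5.
Bid 5: loses but pays 5, utility -5.
Bid 6: wins, pays 6, utility 5 - 6 = -1.
So bidding 6 beats truth here (-1 > -5).

6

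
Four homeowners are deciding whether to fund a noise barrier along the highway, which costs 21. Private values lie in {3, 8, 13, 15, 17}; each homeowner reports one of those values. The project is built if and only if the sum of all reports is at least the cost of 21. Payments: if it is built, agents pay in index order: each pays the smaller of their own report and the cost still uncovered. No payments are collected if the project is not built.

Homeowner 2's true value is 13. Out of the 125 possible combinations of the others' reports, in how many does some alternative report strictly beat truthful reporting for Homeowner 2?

Others report (3, 3, 8): truth gives 0; report 8 gives 5 > 0. Violating.
Others report (3, 3, 13): truth gives 0; report 3 gives 10 > 0. Violating.
Others report (3, 3, 15): truth gives 0; report 3 gives 10 > 0. Violating.
Others report (3, 3, 17): truth gives 0; report 3 gives 10 > 0. Violating.
Others report (3, 3, 3): truth gives 0; no alternative beats it.
(Checking all 125 profiles: 124 have a profitable deviation, 1 does not.)

124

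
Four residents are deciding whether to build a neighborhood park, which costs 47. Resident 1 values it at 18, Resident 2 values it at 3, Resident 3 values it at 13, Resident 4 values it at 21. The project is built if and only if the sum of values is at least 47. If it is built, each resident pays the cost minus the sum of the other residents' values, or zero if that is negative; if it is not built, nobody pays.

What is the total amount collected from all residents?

Total value 55 ≥ cost 47, so it is built.
Resident 1: others sum to 37; max(0, 47 - 37) = 10.
Resident 2: others sum to 52; max(0, 47 - 52) = 0.
Resident 3: others sum to 42; max(0, 47 - 42) = 5.
Resident 4: others sum to 34; max(0, 47 - 34) = 13.
Total collected = 10 + 0 + 5 + 13 = 28.

28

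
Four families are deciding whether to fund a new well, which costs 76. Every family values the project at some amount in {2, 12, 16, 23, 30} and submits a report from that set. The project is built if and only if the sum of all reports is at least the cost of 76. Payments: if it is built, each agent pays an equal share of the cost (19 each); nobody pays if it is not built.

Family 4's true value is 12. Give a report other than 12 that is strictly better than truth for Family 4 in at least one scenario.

Suppose Family 1 reports 12, Family 2 reports 23 and Family 3 reports 30.
Report 12: project built, pays 19, utility 12 - 19 = -7.
Report 2: project not built, utility 0.
So reporting 2 beats truth here (0 > -7).

2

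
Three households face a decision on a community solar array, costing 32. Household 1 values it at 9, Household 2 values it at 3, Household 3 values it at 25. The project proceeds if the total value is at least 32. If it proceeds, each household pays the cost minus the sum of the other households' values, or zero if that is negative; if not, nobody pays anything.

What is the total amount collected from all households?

Total value 37 ≥ cost 32, so it is built.
Household 1: others sum to 28; max(0, 32 - 28) = 4.
Household 2: others sum to 34; max(0, 32 - 34) = 0.
Household 3: others sum to 12; max(0, 32 - 12) = 20.
Total collected = 4 + 0 + 20 = 24.

24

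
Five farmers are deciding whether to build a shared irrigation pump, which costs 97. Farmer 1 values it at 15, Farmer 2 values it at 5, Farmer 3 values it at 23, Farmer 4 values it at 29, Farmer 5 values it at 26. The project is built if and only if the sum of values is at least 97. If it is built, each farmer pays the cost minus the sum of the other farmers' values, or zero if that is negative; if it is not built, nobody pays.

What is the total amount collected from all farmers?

93

Total value 98 ≥ cost 97, so it is built.
Farmer 1: others sum to 83; max(0, 97 - 83) = 14.
Farmer 2: others sum to 93; max(0, 97 - 93) = 4.
Farmer 3: others sum to 75; max(0, 97 - 75) = 22.
Farmer 4: others sum to 69; max(0, 97 - 69) = 28.
Farmer 5: others sum to 72; max(0, 97 - 72) = 25.
Total collected = 14 + 4 + 22 + 28 + 25 = 93.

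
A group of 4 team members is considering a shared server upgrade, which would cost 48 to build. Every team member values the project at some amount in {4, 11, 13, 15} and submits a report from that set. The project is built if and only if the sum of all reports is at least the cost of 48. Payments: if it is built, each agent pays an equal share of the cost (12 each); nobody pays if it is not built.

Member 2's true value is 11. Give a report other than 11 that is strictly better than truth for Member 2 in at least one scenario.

Suppose Member 1 reports 11, Member 3 reports 11 and Member 4 reports 15.
Report 11: project built, pays 12, utility 11 - 12 = -1.
Report 4: project not built, utility 0.
So reporting 4 beats truth here (0 > -1).

4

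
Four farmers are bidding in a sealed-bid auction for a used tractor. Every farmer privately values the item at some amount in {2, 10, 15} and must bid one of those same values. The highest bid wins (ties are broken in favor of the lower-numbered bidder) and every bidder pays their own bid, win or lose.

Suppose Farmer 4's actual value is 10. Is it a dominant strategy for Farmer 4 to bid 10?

Consider the case where Farmer 1 bids 2, Farmer 2 bids 2 and Farmer 3 bids 10.
Truthful bid 10: loses but pays 10, utility -10.
Bid 2 instead: loses but pays 2, utility -2.
Since -2 > -10, bidding 2 is strictly better here, so truthful bidding is not dominant.

No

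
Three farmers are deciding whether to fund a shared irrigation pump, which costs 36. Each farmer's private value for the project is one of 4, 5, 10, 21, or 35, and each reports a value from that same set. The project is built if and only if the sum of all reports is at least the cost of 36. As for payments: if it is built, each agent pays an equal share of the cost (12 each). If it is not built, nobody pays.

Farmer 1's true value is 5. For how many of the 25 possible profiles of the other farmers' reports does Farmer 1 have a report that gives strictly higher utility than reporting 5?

2

Others report (10, 21): truth gives -7; report 4 gives 0 > -7. Violating.
Others report (21, 10): truth gives -7; report 4 gives 0 > -7. Violating.
Others report (4, 4): truth gives 0; no alternative beats it.
Others report (4, 5): truth gives 0; no alternative beats it.
(Checking all 25 profiles: 2 have a profitable deviation, 23 do not.)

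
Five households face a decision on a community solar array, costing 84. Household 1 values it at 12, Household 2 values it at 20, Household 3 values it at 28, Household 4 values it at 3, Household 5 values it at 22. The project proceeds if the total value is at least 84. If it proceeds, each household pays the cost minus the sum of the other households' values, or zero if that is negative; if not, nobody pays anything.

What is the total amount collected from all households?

Total value 85 ≥ cost 84, so it is built.
Household 1: others sum to 73; max(0, 84 - 73) = 11.
Household 2: others sum to 65; max(0, 84 - 65) = 19.
Household 3: others sum to 57; max(0, 84 - 57) = 27.
Household 4: others sum to 82; max(0, 84 - 82) = 2.
Household 5: others sum to 63; max(0, 84 - 63) = 21.
Total collected = 11 + 19 + 27 + 2 + 21 = 80.

80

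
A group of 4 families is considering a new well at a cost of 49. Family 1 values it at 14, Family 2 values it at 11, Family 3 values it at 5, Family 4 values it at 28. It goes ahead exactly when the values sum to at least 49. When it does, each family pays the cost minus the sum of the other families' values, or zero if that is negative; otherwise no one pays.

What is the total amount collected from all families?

Total value 58 ≥ cost 49, so it is built.
Family 1: others sum to 44; max(0, 49 - 44) = 5.
Family 2: others sum to 47; max(0, 49 - 47) = 2.
Family 3: others sum to 53; max(0, 49 - 53) = 0.
Family 4: others sum to 30; max(0, 49 - 30) = 19.
Total collected = 5 + 2 + 0 + 19 = 26.

26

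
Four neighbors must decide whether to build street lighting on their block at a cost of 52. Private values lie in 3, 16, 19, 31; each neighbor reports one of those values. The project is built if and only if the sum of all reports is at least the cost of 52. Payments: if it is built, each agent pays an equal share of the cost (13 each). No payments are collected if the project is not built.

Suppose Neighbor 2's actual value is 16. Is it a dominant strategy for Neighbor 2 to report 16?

Consider the case where Neighbor 1 reports 3, Neighbor 3 reports 3 and Neighbor 4 reports 16.
Truthful report 16: project not built, utility 0.
Report 31 instead: project built, pays 13, utility 16 - 13 = 3.
Since 3 > 0, reporting 31 is strictly better here, so truthful reporting is not dominant.

No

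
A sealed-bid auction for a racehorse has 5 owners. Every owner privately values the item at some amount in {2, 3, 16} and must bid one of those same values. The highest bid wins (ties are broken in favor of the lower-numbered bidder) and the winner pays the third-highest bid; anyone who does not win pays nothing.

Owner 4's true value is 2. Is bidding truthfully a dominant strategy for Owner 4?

Yes

Check each profile of the others' bids and compare truth against every alternative bid.
Others bid (2, 2, 2, 2): truth gives 0, best alternative gives 0.
Others bid (2, 2, 2, 3): truth gives 0, best alternative gives 0.
Others bid (2, 2, 2, 16): truth gives 0, best alternative gives 0.
Others bid (2, 2, 3, 2): truth gives 0, best alternative gives 0.
Others bid (2, 2, 3, 3): truth gives 0, best alternative gives 0.
Others bid (2, 2, 3, 16): truth gives 0, best alternative gives 0.
(Remaining 75 profiles checked similarly; truth is weakly best in each.)
In every case the truthful bid is at least as good as any alternative, so it is a dominant strategy.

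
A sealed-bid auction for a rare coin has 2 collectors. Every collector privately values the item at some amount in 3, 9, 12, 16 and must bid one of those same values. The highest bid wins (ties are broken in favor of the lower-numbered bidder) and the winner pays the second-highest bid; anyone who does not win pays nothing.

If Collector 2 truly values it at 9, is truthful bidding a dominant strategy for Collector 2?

Yes

Check each profile of the others' bids and compare truth against every alternative bid.
Others bid (3): truth gives 6, best alternative gives 6.
Others bid (9): truth gives 0, best alternative gives 0.
Others bid (12): truth gives 0, best alternative gives 0.
Others bid (16): truth gives 0, best alternative gives 0.
In every case the truthful bid is at least as good as any alternative, so it is a dominant strategy.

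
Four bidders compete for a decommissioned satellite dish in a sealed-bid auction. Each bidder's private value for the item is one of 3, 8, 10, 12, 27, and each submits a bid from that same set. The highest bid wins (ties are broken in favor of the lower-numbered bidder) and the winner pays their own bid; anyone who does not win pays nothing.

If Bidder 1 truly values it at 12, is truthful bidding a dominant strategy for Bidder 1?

Consider the case where Bidder 2 bids 3, Bidder 3 bids 3 and Bidder 4 bids 3.
Truthful bid 12: wins, pays 12, utility 12 - 12 = 0.
Bid 3 instead: wins, pays 3, utility 12 - 3 = 9.
Since 9 > 0, bidding 3 is strictly better here, so truthful bidding is not dominant.

No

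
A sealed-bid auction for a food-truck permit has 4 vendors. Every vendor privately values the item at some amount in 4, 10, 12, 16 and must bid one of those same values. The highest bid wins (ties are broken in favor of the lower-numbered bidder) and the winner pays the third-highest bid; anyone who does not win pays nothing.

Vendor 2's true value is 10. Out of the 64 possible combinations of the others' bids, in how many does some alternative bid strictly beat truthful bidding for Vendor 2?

Others bid (4, 4, 12): truth gives 0; bid 12 gives 6 > 0. Violating.
Others bid (4, 4, 16): truth gives 0; bid 16 gives 6 > 0. Violating.
Others bid (4, 12, 4): truth gives 0; bid 12 gives 6 > 0. Violating.
Others bid (4, 16, 4): truth gives 0; bid 16 gives 6 > 0. Violating.
Others bid (4, 4, 4): truth gives 6; no alternative beats it.
Others bid (4, 4, 10): truth gives 6; no alternative beats it.
(Checking all 64 profiles: 6 have a profitable deviation, 58 do not.)

6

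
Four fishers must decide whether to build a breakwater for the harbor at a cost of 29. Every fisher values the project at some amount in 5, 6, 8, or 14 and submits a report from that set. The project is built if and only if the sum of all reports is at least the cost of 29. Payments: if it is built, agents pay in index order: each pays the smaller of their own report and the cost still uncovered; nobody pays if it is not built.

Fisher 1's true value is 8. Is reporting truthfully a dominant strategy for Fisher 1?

No

Consider the case where Fisher 2 reports 5, Fisher 3 reports 5 and Fisher 4 reports 14.
Truthful report 8: project built, pays 8, utility 8 - 8 = 0.
Report 5 instead: project built, pays 5, utility 8 - 5 = 3.
Since 3 > 0, reporting 5 is strictly better here, so truthful reporting is not dominant.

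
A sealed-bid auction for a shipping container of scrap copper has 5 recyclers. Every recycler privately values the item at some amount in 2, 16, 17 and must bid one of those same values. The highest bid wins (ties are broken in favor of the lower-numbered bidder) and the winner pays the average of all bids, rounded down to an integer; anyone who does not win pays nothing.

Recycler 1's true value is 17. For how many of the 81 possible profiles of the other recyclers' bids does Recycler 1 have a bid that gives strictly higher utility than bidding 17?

Others bid (2, 2, 2, 2): truth gives 12; bid 2 gives 15 > 12. Violating.
Others bid (2, 2, 2, 16): truth gives 10; no alternative beats it.
Others bid (2, 2, 2, 17): truth gives 9; no alternative beats it.
(Checking all 81 profiles: 1 has a profitable deviation, 80 do not.)

1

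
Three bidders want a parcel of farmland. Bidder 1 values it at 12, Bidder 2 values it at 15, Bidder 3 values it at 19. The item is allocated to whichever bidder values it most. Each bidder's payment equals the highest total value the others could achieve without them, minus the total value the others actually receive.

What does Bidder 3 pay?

Bidder 3 has the highest value and receives the item.
Without Bidder 3, the item would go to the next-highest value, 15, so the others could achieve 15.
With Bidder 3 present and winning, the others receive nothing, so their total is 0.
Payment = 15 - 0 = 15.

15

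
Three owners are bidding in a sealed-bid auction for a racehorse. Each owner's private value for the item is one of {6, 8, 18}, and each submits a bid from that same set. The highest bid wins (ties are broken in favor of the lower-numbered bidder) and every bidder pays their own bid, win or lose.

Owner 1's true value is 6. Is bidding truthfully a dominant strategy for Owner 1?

No

Consider the case where Owner 2 bids 6 and Owner 3 bids 8.
Truthful bid 6: loses but pays 6, utility -6.
Bid 8 instead: wins, pays 8, utility 6 - 8 = -2.
Since -2 > -6, bidding 8 is strictly better here, so truthful bidding is not dominant.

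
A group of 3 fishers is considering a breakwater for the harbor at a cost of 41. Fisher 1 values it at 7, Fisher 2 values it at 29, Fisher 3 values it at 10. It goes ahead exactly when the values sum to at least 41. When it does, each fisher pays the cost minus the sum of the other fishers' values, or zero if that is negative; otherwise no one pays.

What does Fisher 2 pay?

24

Total value 46 ≥ cost 41, so the project is built.
The other fishers' values sum to 17.
Cost minus that sum is 41 - 17 = 24.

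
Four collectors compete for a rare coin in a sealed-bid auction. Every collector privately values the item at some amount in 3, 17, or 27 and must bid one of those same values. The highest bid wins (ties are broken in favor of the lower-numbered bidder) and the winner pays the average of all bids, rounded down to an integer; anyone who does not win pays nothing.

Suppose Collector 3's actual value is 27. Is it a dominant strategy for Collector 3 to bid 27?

Consider the case where Collector 1 bids 3, Collector 2 bids 3 and Collector 4 bids 3.
Truthful bid 27: wins, pays 9, utility 27 - 9 = 18.
Bid 17 instead: wins, pays 6, utility 27 - 6 = 21.
Since 21 > 18, bidding 17 is strictly better here, so truthful bidding is not dominant.

No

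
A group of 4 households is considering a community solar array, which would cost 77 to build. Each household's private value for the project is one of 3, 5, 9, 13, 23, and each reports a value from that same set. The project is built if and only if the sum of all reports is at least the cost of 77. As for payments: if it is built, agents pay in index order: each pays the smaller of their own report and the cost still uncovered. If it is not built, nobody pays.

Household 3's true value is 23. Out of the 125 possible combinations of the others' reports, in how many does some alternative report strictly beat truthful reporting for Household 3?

Others report (23, 23, 23): truth gives 0; report 9 gives 14 > 0. Violating.
Others report (3, 3, 3): truth gives 0; no alternative beats it.
Others report (3, 3, 5): truth gives 0; no alternative beats it.
(Checking all 125 profiles: 1 has a profitable deviation, 124 do not.)

1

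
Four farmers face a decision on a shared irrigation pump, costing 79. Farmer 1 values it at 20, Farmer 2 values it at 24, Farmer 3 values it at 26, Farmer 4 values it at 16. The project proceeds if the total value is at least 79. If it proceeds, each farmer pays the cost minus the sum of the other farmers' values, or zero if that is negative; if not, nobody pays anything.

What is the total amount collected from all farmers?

58

Total value 86 ≥ cost 79, so it is built.
Farmer 1: others sum to 66; max(0, 79 - 66) = 13.
Farmer 2: others sum to 62; max(0, 79 - 62) = 17.
Farmer 3: others sum to 60; max(0, 79 - 60) = 19.
Farmer 4: others sum to 70; max(0, 79 - 70) = 9.
Total collected = 13 + 17 + 19 + 9 = 58.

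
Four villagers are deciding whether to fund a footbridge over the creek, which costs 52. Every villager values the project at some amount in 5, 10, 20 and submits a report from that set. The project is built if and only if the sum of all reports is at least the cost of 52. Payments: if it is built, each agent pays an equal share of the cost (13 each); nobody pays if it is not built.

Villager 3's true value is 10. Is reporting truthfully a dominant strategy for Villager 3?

Consider the case where Villager 1 reports 5, Villager 2 reports 20 and Villager 4 reports 20.
Truthful report 10: project built, pays 13, utility 10 - 13 = -3.
Report 5 instead: project not built, utility 0.
Since 0 > -3, reporting 5 is strictly better here, so truthful reporting is not dominant.

No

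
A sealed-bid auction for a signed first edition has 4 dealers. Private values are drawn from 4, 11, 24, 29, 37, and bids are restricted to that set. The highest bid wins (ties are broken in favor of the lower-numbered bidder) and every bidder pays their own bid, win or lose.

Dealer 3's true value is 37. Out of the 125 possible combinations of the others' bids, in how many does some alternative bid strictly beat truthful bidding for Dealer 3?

81

Others bid (4, 4, 4): truth gives 0; bid 11 gives 26 > 0. Violating.
Others bid (4, 4, 11): truth gives 0; bid 11 gives 26 > 0. Violating.
Others bid (4, 4, 24): truth gives 0; bid 24 gives 13 > 0. Violating.
Others bid (4, 4, 29): truth gives 0; bid 29 gives 8 > 0. Violating.
Others bid (4, 4, 37): truth gives 0; no alternative beats it.
Others bid (4, 11, 37): truth gives 0; no alternative beats it.
(Checking all 125 profiles: 81 have a profitable deviation, 44 do not.)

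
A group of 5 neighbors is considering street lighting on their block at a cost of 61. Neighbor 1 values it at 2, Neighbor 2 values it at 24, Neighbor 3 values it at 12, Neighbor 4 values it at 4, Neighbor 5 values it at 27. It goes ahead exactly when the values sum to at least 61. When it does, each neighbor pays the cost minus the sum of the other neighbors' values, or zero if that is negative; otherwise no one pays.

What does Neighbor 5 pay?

19

Total value 69 ≥ cost 61, so the project is built.
The other neighbors' values sum to 42.
Cost minus that sum is 61 - 42 = 19.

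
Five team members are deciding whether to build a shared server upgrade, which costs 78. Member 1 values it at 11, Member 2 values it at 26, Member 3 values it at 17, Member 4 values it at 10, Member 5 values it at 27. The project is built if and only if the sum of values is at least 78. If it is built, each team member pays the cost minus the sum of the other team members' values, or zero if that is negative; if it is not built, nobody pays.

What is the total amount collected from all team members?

31

Total value 91 ≥ cost 78, so it is built.
Member 1: others sum to 80; max(0, 78 - 80) = 0.
Member 2: others sum to 65; max(0, 78 - 65) = 13.
Member 3: others sum to 74; max(0, 78 - 74) = 4.
Member 4: others sum to 81; max(0, 78 - 81) = 0.
Member 5: others sum to 64; max(0, 78 - 64) = 14.
Total collected = 0 + 13 + 4 + 0 + 14 = 31.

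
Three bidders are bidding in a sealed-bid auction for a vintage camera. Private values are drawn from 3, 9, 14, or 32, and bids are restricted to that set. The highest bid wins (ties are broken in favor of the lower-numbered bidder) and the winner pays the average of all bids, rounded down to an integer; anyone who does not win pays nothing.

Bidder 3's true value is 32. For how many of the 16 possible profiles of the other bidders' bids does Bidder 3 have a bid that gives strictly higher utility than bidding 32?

Others bid (3, 3): truth gives 20; bid 9 gives 27 > 20. Violating.
Others bid (3, 9): truth gives 18; bid 14 gives 24 > 18. Violating.
Others bid (9, 3): truth gives 18; bid 14 gives 24 > 18. Violating.
Others bid (9, 9): truth gives 16; bid 14 gives 22 > 16. Violating.
Others bid (3, 14): truth gives 16; no alternative beats it.
Others bid (3, 32): truth gives 0; no alternative beats it.
(Checking all 16 profiles: 4 have a profitable deviation, 12 do not.)

4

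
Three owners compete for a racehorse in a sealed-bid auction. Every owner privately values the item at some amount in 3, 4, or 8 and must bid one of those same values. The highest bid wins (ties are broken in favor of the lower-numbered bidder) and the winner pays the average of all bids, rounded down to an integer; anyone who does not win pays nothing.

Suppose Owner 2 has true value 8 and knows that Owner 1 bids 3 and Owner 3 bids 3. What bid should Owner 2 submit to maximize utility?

4

Bid 3: loses, pays 0, utility 0.
Bid 4: wins, pays 3, utility 8 - 3 = 5.
Bid 8: wins, pays 4, utility 8 - 4 = 4.
The best choice is 4 with utility 5.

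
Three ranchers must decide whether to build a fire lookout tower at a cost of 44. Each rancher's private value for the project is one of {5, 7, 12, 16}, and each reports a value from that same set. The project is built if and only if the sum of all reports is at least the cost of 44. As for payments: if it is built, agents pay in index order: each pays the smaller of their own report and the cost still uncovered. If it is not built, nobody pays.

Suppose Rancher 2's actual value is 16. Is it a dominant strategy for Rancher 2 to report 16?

Consider the case where Rancher 1 reports 16 and Rancher 3 reports 16.
Truthful report 16: project built, pays 16, utility 16 - 16 = 0.
Report 12 instead: project built, pays 12, utility 16 - 12 = 4.
Since 4 > 0, reporting 12 is strictly better here, so truthful reporting is not dominant.

No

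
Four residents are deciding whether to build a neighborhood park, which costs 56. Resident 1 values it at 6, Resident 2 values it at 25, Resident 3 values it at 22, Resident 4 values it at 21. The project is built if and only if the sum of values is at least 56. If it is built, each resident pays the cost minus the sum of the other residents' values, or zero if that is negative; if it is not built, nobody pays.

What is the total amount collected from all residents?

14

Total value 74 ≥ cost 56, so it is built.
Resident 1: others sum to 68; max(0, 56 - 68) = 0.
Resident 2: others sum to 49; max(0, 56 - 49) = 7.
Resident 3: others sum to 52; max(0, 56 - 52) = 4.
Resident 4: others sum to 53; max(0, 56 - 53) = 3.
Total collected = 0 + 7 + 4 + 3 = 14.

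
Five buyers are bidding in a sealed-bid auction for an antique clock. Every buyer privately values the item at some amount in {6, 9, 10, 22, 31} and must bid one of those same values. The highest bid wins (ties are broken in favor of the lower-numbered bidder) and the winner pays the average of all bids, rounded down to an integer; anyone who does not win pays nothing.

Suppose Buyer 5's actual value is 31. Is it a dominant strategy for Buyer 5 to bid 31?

Consider the case where Buyer 1 bids 6, Buyer 2 bids 6, Buyer 3 bids 6 and Buyer 4 bids 6.
Truthful bid 31: wins, pays 11, utility 31 - 11 = 20.
Bid 9 instead: wins, pays 6, utility 31 - 6 = 25.
Since 25 > 20, bidding 9 is strictly better here, so truthful bidding is not dominant.

No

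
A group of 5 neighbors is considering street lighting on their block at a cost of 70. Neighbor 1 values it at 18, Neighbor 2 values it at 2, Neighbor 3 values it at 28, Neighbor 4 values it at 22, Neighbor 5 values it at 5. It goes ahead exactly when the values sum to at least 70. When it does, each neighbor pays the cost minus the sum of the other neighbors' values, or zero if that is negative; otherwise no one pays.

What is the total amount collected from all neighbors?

Total value 75 ≥ cost 70, so it is built.
Neighbor 1: others sum to 57; max(0, 70 - 57) = 13.
Neighbor 2: others sum to 73; max(0, 70 - 73) = 0.
Neighbor 3: others sum to 47; max(0, 70 - 47) = 23.
Neighbor 4: others sum to 53; max(0, 70 - 53) = 17.
Neighbor 5: others sum to 70; max(0, 70 - 70) = 0.
Total collected = 13 + 0 + 23 + 17 + 0 = 53.

53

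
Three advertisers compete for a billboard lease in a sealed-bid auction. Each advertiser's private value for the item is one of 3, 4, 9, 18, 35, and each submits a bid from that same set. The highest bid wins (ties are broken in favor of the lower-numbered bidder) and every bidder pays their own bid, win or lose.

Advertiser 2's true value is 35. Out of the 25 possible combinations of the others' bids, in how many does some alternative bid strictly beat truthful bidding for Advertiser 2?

Others bid (3, 3): truth gives 0; bid 4 gives 31 > 0. Violating.
Others bid (3, 4): truth gives 0; bid 4 gives 31 > 0. Violating.
Others bid (3, 9): truth gives 0; bid 9 gives 26 > 0. Violating.
Others bid (3, 18): truth gives 0; bid 18 gives 17 > 0. Violating.
Others bid (3, 35): truth gives 0; no alternative beats it.
Others bid (4, 35): truth gives 0; no alternative beats it.
(Checking all 25 profiles: 17 have a profitable deviation, 8 do not.)

17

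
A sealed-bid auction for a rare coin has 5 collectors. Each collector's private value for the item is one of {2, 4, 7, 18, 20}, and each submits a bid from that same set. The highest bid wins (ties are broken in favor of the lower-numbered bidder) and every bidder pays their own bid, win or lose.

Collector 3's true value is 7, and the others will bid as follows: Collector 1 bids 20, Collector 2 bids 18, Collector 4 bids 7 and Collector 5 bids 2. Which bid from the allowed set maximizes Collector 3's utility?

Bid 2: loses but pays 2, utility -2.
Bid 4: loses but pays 4, utility -4.
Bid 7: loses but pays 7, utility -7.
Bid 18: loses but pays 18, utility -18.
Bid 20: loses but pays 20, utility -20.
The best choice is 2 with utility -2.

2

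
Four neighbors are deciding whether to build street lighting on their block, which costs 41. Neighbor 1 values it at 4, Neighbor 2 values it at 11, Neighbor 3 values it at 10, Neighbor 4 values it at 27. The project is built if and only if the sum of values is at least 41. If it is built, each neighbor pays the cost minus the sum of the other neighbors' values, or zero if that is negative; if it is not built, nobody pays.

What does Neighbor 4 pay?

16

Total value 52 ≥ cost 41, so the project is built.
The other neighbors' values sum to 25.
Cost minus that sum is 41 - 25 = 16.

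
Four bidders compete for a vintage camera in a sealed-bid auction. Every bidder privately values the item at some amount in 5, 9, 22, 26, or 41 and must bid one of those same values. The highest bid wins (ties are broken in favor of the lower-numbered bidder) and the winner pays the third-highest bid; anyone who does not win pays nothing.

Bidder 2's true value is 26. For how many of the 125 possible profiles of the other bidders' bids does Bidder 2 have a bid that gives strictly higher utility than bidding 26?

Others bid (5, 5, 41): truth gives 0; bid 41 gives 21 > 0. Violating.
Others bid (5, 9, 41): truth gives 0; bid 41 gives 17 > 0. Violating.
Others bid (5, 22, 41): truth gives 0; bid 41 gives 4 > 0. Violating.
Others bid (5, 41, 5): truth gives 0; bid 41 gives 21 > 0. Violating.
Others bid (5, 5, 5): truth gives 21; no alternative beats it.
Others bid (5, 5, 9): truth gives 21; no alternative beats it.
(Checking all 125 profiles: 27 have a profitable deviation, 98 do not.)

27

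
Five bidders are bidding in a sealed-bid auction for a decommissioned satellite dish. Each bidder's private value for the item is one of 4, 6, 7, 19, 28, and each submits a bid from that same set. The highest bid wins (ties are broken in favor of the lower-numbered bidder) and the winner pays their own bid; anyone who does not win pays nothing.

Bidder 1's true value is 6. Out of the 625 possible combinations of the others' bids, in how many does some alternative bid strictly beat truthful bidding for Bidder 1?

Others bid (4, 4, 4, 4): truth gives 0; bid 4 gives 2 > 0. Violating.
Others bid (4, 4, 4, 6): truth gives 0; no alternative beats it.
Others bid (4, 4, 4, 7): truth gives 0; no alternative beats it.
(Checking all 625 profiles: 1 has a profitable deviation, 624 do not.)

1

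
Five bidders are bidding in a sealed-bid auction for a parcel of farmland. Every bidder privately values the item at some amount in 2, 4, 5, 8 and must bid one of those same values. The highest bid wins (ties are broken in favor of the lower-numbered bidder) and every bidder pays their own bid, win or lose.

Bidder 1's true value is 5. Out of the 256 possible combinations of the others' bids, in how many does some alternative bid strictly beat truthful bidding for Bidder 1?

191

Others bid (2, 2, 2, 2): truth gives 0; bid 2 gives 3 > 0. Violating.
Others bid (2, 2, 2, 4): truth gives 0; bid 4 gives 1 > 0. Violating.
Others bid (2, 2, 2, 8): truth gives -5; bid 2 gives -2 > -5. Violating.
Others bid (2, 2, 4, 2): truth gives 0; bid 4 gives 1 > 0. Violating.
Others bid (2, 2, 2, 5): truth gives 0; no alternative beats it.
Others bid (2, 2, 4, 5): truth gives 0; no alternative beats it.
(Checking all 256 profiles: 191 have a profitable deviation, 65 do not.)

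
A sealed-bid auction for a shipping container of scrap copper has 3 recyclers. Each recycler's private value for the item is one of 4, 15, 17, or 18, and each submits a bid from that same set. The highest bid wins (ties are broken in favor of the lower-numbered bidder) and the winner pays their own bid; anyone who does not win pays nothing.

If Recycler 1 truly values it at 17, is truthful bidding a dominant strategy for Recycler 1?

No

Consider the case where Recycler 2 bids 4 and Recycler 3 bids 4.
Truthful bid 17: wins, pays 17, utility 17 - 17 = 0.
Bid 4 instead: wins, pays 4, utility 17 - 4 = 13.
Since 13 > 0, bidding 4 is strictly better here, so truthful bidding is not dominant.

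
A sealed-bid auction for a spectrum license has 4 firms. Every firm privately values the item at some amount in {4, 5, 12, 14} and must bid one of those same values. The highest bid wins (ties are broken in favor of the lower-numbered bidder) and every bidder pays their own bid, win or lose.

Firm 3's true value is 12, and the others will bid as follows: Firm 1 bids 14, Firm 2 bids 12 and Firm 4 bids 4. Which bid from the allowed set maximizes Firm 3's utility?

4

Bid 4: loses but pays 4, utility -4.
Bid 5: loses but pays 5, utility -5.
Bid 12: loses but pays 12, utility -12.
Bid 14: loses but pays 14, utility -14.
The best choice is 4 with utility -4.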